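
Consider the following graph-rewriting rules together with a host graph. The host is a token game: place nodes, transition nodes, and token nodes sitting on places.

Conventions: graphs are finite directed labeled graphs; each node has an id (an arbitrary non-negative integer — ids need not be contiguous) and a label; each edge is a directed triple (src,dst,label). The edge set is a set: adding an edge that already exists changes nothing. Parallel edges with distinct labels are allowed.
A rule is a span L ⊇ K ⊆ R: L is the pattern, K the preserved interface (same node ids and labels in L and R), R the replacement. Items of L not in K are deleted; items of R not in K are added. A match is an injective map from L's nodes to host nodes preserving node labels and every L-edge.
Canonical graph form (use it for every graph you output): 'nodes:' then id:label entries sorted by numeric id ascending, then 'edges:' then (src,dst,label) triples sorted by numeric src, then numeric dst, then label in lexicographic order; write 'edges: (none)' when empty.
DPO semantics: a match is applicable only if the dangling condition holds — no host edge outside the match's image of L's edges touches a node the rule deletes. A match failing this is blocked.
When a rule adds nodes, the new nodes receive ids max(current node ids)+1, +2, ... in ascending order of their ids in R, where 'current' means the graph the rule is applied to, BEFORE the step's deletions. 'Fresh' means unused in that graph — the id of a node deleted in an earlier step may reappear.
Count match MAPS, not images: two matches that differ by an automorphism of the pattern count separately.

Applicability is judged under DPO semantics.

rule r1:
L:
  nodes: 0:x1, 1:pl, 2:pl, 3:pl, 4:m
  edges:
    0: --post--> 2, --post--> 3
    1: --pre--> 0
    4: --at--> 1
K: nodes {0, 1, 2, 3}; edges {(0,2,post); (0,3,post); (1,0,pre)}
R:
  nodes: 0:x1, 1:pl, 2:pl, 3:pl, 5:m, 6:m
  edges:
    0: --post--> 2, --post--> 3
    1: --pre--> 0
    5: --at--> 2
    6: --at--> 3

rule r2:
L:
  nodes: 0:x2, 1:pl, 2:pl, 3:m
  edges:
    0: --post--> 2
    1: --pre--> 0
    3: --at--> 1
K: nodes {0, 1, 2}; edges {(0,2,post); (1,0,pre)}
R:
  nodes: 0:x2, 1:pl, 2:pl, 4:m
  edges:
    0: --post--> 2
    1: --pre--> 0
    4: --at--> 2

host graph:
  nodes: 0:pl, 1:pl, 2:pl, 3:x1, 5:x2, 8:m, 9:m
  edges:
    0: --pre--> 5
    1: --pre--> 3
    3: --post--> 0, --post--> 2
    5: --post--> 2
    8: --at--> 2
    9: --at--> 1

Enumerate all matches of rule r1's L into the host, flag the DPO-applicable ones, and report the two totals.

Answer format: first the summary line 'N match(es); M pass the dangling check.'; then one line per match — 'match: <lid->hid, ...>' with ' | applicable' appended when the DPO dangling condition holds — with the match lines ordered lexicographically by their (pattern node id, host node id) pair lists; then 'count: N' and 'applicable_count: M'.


2 match(es); 2 pass the dangling check.
match: 0->3, 1->1, 2->0, 3->2, 4->9 | applicable
match: 0->3, 1->1, 2->2, 3->0, 4->9 | applicable
count: 2
applicable_count: 2


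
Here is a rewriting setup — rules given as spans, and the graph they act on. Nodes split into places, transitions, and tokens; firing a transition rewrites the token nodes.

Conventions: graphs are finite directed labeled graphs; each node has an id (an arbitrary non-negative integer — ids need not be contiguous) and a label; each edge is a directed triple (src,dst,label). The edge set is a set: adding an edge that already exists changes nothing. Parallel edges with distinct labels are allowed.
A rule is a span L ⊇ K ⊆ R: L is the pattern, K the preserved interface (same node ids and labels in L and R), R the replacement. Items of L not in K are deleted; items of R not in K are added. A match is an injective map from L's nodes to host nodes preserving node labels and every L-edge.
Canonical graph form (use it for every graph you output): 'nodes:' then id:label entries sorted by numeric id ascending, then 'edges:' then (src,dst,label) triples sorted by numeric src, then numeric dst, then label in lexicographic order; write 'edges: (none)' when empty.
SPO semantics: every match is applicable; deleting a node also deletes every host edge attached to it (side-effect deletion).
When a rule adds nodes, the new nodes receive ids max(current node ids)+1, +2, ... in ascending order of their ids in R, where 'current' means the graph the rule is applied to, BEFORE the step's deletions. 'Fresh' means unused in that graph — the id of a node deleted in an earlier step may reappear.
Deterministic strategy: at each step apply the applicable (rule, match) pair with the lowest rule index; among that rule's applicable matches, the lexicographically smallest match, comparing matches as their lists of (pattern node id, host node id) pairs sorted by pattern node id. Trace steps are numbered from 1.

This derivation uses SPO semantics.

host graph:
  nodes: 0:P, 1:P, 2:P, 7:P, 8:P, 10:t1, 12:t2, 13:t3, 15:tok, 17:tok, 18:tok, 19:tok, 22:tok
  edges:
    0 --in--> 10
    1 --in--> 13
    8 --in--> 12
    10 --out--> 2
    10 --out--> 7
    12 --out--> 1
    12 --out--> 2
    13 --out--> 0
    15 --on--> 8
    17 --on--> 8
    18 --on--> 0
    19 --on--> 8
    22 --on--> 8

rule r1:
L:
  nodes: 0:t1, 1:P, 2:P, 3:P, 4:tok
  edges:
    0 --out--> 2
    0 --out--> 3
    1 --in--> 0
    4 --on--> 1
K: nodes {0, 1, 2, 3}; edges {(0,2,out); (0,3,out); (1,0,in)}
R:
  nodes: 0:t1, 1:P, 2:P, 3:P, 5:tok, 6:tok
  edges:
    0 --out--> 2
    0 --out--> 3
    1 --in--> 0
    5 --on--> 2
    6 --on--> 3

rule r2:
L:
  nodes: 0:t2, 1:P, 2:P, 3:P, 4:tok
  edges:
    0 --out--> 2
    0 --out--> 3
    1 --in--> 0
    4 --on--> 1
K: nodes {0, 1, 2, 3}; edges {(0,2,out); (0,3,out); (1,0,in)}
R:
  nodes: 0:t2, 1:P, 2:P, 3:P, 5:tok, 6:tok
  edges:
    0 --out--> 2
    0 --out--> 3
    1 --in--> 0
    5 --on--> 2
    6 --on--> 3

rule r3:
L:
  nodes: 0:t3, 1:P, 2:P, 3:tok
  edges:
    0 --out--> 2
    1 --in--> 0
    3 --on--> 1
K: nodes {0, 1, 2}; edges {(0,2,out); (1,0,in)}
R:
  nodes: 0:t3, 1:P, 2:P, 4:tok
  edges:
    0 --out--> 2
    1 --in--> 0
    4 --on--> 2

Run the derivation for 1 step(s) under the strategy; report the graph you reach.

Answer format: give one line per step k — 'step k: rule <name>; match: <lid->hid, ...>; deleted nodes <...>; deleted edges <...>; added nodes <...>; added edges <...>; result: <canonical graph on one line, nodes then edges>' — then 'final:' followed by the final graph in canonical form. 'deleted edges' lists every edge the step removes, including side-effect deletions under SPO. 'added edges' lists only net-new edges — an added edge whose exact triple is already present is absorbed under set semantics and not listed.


step 1: rule r1; match: 0->10, 1->0, 2->2, 3->7, 4->18; deleted nodes 18; deleted edges (18,0,on); added nodes 23, 24; added edges (23,2,on); (24,7,on); result: nodes: 0:P, 1:P, 2:P, 7:P, 8:P, 10:t1, 12:t2, 13:t3, 15:tok, 17:tok, 19:tok, 22:tok, 23:tok, 24:tok edges: (0,10,in); (1,13,in); (8,12,in); (10,2,out); (10,7,out); (12,1,out); (12,2,out); (13,0,out); (15,8,on); (17,8,on); (19,8,on); (22,8,on); (23,2,on); (24,7,on)
final:
nodes: 0:P, 1:P, 2:P, 7:P, 8:P, 10:t1, 12:t2, 13:t3, 15:tok, 17:tok, 19:tok, 22:tok, 23:tok, 24:tok
edges: (0,10,in); (1,13,in); (8,12,in); (10,2,out); (10,7,out); (12,1,out); (12,2,out); (13,0,out); (15,8,on); (17,8,on); (19,8,on); (22,8,on); (23,2,on); (24,7,on)


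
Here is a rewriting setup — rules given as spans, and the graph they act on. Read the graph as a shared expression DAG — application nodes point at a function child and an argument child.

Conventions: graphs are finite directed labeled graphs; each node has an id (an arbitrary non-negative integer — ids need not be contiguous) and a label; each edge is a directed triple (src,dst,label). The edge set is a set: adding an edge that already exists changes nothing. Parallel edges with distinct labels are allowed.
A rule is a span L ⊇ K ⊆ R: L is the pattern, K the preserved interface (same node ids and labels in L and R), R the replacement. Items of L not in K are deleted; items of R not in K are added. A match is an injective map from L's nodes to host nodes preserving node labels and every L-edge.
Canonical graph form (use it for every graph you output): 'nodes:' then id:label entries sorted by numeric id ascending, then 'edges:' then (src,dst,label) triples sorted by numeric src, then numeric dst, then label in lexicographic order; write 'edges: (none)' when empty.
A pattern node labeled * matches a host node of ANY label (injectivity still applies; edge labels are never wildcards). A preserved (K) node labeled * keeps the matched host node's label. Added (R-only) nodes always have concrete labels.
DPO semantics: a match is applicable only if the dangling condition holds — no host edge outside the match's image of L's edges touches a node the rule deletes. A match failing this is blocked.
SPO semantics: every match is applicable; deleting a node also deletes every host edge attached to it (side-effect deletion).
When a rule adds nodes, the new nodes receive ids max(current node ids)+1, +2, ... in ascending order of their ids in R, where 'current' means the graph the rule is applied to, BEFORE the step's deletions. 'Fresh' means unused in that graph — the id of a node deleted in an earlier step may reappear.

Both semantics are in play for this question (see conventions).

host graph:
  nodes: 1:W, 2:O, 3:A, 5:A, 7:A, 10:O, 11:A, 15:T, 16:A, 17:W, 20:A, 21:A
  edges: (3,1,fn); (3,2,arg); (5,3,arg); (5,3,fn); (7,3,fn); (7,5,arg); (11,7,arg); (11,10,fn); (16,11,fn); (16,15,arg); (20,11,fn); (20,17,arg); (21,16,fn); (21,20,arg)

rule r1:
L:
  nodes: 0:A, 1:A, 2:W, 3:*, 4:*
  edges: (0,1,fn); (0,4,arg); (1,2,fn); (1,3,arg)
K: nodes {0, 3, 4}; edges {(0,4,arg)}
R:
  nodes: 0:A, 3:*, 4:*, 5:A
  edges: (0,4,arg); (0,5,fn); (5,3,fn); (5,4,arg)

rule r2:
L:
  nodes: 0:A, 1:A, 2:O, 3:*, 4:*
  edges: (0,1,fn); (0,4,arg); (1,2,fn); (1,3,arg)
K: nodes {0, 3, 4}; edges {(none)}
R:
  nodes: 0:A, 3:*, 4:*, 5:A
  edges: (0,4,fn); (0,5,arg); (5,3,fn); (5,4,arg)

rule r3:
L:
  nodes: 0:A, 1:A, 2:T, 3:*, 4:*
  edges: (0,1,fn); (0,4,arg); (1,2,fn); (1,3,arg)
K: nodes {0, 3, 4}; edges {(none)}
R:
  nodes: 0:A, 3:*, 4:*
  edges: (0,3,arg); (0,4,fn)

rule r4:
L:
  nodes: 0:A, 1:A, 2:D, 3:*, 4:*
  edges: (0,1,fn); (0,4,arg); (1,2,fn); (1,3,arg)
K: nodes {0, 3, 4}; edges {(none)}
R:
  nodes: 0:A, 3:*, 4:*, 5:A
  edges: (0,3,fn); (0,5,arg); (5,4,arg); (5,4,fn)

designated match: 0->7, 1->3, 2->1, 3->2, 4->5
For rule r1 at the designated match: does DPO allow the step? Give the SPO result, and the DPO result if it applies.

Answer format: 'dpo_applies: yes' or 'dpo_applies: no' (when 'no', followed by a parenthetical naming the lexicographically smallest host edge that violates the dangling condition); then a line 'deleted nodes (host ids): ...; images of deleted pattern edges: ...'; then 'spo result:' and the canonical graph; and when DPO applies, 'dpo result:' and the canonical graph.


dpo_applies: no
(the rule deletes node 3, which keeps host edge (5,3,arg) outside the match image — the dangling condition fails, DPO blocks; SPO proceeds and side-deletes such edges)
deleted nodes (host ids): 1, 3; images of deleted pattern edges: (3,1,fn); (3,2,arg); (7,3,fn)
spo result:
nodes: 2:O, 5:A, 7:A, 10:O, 11:A, 15:T, 16:A, 17:W, 20:A, 21:A, 22:A
edges: (7,5,arg); (7,22,fn); (11,7,arg); (11,10,fn); (16,11,fn); (16,15,arg); (20,11,fn); (20,17,arg); (21,16,fn); (21,20,arg); (22,2,fn); (22,5,arg)


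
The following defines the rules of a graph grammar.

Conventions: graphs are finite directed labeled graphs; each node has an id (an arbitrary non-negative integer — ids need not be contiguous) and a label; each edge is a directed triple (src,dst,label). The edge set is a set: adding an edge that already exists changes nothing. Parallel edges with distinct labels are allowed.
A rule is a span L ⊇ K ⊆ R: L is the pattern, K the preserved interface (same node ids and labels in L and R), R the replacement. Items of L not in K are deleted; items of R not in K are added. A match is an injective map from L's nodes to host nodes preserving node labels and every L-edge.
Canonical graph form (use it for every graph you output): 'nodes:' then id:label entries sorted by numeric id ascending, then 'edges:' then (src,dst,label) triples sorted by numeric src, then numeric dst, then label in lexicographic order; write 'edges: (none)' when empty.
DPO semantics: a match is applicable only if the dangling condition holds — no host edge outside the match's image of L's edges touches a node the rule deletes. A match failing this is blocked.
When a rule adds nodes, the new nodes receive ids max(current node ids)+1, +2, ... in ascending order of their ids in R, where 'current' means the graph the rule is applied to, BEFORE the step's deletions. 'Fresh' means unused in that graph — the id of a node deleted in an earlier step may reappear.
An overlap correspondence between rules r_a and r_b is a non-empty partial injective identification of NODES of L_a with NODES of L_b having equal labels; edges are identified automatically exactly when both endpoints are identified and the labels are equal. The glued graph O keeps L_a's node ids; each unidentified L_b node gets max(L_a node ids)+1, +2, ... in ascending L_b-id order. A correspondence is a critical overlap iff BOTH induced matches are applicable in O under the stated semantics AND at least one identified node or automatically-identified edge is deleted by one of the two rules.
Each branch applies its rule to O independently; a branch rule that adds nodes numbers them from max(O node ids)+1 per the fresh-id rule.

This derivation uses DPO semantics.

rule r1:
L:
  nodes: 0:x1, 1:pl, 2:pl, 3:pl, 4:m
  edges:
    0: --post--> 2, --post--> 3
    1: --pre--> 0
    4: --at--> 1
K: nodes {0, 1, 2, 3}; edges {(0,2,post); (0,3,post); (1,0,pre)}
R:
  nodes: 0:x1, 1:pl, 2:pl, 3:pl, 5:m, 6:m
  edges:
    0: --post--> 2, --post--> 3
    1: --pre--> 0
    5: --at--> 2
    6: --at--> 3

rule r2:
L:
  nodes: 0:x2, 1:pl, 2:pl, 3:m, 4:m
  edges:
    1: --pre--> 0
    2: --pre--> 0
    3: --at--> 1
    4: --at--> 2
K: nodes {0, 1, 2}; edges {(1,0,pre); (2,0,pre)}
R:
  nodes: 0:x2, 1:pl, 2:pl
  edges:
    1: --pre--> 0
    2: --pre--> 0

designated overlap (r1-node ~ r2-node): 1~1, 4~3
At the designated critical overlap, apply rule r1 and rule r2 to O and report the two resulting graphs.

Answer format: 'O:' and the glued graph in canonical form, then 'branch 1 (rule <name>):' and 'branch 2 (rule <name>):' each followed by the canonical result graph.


O:
nodes: 0:x1, 1:pl, 2:pl, 3:pl, 4:m, 5:x2, 6:pl, 7:m
edges: (0,2,post); (0,3,post); (1,0,pre); (1,5,pre); (4,1,at); (6,5,pre); (7,6,at)
branch 1 (rule r1):
nodes: 0:x1, 1:pl, 2:pl, 3:pl, 5:x2, 6:pl, 7:m, 8:m, 9:m
edges: (0,2,post); (0,3,post); (1,0,pre); (1,5,pre); (6,5,pre); (7,6,at); (8,2,at); (9,3,at)
branch 2 (rule r2):
nodes: 0:x1, 1:pl, 2:pl, 3:pl, 5:x2, 6:pl
edges: (0,2,post); (0,3,post); (1,0,pre); (1,5,pre); (6,5,pre)


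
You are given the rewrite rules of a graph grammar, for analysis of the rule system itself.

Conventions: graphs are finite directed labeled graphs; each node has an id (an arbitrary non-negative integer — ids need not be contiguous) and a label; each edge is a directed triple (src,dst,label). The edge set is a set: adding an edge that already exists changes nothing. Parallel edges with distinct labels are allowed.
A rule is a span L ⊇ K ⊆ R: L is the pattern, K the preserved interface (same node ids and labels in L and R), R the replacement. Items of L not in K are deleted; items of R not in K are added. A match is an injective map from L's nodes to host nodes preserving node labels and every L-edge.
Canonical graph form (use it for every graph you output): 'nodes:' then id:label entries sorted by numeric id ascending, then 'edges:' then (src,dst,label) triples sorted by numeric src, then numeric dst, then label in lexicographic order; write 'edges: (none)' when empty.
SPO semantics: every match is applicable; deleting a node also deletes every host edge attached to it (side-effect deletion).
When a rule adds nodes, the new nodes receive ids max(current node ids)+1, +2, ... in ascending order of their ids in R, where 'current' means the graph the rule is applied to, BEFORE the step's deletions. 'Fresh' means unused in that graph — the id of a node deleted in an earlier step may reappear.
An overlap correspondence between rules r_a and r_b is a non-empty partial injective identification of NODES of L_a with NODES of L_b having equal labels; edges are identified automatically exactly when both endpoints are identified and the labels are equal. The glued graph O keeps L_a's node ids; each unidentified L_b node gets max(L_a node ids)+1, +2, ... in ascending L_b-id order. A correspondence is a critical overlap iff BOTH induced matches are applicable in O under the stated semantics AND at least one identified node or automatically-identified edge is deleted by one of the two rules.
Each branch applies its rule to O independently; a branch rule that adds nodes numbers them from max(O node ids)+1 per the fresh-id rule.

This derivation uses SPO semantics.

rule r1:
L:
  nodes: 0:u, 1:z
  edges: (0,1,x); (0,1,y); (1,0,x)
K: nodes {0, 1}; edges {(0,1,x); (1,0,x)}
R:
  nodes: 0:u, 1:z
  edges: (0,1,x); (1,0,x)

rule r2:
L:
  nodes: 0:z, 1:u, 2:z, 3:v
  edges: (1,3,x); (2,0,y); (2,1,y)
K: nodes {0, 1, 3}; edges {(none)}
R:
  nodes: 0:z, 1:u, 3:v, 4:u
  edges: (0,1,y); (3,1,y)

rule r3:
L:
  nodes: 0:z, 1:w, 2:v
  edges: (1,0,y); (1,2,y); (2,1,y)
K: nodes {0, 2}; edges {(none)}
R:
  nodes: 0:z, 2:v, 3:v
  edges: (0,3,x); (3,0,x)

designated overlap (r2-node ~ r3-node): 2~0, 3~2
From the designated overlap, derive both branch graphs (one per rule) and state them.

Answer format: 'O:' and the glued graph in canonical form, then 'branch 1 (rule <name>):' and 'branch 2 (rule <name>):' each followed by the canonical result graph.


O:
nodes: 0:z, 1:u, 2:z, 3:v, 4:w
edges: (1,3,x); (2,0,y); (2,1,y); (3,4,y); (4,2,y); (4,3,y)
branch 1 (rule r2):
nodes: 0:z, 1:u, 3:v, 4:w, 5:u
edges: (0,1,y); (3,1,y); (3,4,y); (4,3,y)
branch 2 (rule r3):
nodes: 0:z, 1:u, 2:z, 3:v, 5:v
edges: (1,3,x); (2,0,y); (2,1,y); (2,5,x); (5,2,x)


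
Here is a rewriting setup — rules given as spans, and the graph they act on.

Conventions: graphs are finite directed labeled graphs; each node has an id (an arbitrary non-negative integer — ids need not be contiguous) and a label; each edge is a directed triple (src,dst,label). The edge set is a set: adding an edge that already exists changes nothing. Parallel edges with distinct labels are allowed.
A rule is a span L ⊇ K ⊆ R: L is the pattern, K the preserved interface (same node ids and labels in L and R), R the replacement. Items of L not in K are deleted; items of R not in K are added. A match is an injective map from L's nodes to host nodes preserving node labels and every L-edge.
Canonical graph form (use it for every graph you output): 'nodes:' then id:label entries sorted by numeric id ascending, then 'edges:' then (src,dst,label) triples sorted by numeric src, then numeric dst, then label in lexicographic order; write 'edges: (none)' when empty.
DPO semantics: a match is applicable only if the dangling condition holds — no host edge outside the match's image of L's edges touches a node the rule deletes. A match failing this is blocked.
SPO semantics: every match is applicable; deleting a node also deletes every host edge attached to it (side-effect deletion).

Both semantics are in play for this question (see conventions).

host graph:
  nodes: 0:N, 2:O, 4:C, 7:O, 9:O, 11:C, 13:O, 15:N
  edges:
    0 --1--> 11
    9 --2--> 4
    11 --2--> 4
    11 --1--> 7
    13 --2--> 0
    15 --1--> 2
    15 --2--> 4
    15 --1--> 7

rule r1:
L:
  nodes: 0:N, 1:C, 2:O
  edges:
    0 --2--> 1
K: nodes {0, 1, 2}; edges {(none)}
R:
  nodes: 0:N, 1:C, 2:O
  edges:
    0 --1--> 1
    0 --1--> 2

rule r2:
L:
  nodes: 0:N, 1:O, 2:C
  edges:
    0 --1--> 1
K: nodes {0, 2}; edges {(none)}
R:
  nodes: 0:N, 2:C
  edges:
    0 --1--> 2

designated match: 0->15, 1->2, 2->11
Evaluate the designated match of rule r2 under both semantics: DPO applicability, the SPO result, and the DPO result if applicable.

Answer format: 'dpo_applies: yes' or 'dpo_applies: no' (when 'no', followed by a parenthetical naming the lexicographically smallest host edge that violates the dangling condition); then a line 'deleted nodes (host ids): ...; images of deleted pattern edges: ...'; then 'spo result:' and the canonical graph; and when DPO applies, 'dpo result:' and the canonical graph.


dpo_applies: yes
deleted nodes (host ids): 2; images of deleted pattern edges: (15,2,1)
spo result:
nodes: 0:N, 4:C, 7:O, 9:O, 11:C, 13:O, 15:N
edges: (0,11,1); (9,4,2); (11,4,2); (11,7,1); (13,0,2); (15,4,2); (15,7,1); (15,11,1)
dpo result:
nodes: 0:N, 4:C, 7:O, 9:O, 11:C, 13:O, 15:N
edges: (0,11,1); (9,4,2); (11,4,2); (11,7,1); (13,0,2); (15,4,2); (15,7,1); (15,11,1)


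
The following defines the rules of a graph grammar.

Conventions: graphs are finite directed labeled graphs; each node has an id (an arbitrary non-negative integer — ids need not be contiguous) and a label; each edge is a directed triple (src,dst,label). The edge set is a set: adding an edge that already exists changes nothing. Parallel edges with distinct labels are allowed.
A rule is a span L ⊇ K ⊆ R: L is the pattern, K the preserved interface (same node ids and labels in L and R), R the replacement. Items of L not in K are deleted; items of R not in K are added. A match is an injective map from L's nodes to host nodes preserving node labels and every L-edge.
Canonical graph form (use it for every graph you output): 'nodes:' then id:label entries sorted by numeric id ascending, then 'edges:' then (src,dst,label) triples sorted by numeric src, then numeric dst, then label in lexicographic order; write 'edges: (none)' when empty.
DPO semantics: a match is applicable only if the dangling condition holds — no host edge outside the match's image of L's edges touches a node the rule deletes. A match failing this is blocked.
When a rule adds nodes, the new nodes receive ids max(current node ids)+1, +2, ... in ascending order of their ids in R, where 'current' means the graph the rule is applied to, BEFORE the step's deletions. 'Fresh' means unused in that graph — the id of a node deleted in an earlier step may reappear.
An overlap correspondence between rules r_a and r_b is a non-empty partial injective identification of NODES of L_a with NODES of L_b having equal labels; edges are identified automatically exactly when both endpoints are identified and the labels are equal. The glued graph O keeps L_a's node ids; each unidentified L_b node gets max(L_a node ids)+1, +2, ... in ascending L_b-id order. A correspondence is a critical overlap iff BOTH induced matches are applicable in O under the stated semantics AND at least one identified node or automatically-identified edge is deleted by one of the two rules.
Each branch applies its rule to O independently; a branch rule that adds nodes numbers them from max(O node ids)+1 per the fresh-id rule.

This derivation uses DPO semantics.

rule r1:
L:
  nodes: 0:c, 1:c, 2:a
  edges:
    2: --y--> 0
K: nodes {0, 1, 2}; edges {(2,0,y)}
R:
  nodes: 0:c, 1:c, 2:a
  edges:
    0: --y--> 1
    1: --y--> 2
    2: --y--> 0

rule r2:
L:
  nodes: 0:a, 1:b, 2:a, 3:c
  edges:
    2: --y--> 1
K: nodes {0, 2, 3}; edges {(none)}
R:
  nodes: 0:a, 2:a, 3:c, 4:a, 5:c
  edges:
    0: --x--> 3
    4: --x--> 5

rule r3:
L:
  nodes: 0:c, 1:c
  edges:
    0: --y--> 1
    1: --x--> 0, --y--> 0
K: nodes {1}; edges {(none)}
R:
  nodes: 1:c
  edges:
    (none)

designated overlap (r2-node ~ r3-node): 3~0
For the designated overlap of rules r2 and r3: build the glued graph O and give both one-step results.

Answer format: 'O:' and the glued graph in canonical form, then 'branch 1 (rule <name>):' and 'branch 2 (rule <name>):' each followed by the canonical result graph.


O:
nodes: 0:a, 1:b, 2:a, 3:c, 4:c
edges: (2,1,y); (3,4,y); (4,3,x); (4,3,y)
branch 1 (rule r2):
nodes: 0:a, 2:a, 3:c, 4:c, 5:a, 6:c
edges: (0,3,x); (3,4,y); (4,3,x); (4,3,y); (5,6,x)
branch 2 (rule r3):
nodes: 0:a, 1:b, 2:a, 4:c
edges: (2,1,y)


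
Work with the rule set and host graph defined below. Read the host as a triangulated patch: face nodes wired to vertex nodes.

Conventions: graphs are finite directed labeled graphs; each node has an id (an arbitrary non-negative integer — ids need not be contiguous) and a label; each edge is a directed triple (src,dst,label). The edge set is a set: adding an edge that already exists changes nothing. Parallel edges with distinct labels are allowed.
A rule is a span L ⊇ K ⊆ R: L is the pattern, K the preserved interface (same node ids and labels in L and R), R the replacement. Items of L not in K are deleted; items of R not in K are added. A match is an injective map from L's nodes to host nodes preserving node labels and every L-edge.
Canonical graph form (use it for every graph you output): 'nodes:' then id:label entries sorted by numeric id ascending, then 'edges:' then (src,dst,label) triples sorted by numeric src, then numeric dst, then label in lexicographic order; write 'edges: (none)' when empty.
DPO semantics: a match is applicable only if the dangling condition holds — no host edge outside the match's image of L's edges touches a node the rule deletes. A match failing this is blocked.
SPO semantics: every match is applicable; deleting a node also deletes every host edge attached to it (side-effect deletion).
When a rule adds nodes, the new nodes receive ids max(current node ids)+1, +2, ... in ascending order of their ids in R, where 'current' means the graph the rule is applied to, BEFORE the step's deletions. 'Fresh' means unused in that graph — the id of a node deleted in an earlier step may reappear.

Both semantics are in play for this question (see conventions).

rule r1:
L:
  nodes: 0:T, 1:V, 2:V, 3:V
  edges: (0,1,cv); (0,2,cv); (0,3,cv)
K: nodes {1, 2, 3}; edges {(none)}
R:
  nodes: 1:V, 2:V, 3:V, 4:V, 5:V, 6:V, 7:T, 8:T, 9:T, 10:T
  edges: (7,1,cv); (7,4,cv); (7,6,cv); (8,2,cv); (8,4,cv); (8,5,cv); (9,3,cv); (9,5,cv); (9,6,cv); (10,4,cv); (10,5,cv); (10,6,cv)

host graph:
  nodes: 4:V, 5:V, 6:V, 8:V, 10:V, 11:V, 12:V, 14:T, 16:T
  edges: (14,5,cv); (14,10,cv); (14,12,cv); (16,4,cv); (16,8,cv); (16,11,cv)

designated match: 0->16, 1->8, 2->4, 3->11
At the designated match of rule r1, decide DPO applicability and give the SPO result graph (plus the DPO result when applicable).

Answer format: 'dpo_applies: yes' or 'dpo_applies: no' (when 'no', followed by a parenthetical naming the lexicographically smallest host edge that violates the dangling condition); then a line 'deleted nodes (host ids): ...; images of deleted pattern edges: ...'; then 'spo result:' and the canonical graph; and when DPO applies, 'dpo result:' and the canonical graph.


dpo_applies: yes
deleted nodes (host ids): 16; images of deleted pattern edges: (16,4,cv); (16,8,cv); (16,11,cv)
spo result:
nodes: 4:V, 5:V, 6:V, 8:V, 10:V, 11:V, 12:V, 14:T, 17:V, 18:V, 19:V, 20:T, 21:T, 22:T, 23:T
edges: (14,5,cv); (14,10,cv); (14,12,cv); (20,8,cv); (20,17,cv); (20,19,cv); (21,4,cv); (21,17,cv); (21,18,cv); (22,11,cv); (22,18,cv); (22,19,cv); (23,17,cv); (23,18,cv); (23,19,cv)
dpo result:
nodes: 4:V, 5:V, 6:V, 8:V, 10:V, 11:V, 12:V, 14:T, 17:V, 18:V, 19:V, 20:T, 21:T, 22:T, 23:T
edges: (14,5,cv); (14,10,cv); (14,12,cv); (20,8,cv); (20,17,cv); (20,19,cv); (21,4,cv); (21,17,cv); (21,18,cv); (22,11,cv); (22,18,cv); (22,19,cv); (23,17,cv); (23,18,cv); (23,19,cv)


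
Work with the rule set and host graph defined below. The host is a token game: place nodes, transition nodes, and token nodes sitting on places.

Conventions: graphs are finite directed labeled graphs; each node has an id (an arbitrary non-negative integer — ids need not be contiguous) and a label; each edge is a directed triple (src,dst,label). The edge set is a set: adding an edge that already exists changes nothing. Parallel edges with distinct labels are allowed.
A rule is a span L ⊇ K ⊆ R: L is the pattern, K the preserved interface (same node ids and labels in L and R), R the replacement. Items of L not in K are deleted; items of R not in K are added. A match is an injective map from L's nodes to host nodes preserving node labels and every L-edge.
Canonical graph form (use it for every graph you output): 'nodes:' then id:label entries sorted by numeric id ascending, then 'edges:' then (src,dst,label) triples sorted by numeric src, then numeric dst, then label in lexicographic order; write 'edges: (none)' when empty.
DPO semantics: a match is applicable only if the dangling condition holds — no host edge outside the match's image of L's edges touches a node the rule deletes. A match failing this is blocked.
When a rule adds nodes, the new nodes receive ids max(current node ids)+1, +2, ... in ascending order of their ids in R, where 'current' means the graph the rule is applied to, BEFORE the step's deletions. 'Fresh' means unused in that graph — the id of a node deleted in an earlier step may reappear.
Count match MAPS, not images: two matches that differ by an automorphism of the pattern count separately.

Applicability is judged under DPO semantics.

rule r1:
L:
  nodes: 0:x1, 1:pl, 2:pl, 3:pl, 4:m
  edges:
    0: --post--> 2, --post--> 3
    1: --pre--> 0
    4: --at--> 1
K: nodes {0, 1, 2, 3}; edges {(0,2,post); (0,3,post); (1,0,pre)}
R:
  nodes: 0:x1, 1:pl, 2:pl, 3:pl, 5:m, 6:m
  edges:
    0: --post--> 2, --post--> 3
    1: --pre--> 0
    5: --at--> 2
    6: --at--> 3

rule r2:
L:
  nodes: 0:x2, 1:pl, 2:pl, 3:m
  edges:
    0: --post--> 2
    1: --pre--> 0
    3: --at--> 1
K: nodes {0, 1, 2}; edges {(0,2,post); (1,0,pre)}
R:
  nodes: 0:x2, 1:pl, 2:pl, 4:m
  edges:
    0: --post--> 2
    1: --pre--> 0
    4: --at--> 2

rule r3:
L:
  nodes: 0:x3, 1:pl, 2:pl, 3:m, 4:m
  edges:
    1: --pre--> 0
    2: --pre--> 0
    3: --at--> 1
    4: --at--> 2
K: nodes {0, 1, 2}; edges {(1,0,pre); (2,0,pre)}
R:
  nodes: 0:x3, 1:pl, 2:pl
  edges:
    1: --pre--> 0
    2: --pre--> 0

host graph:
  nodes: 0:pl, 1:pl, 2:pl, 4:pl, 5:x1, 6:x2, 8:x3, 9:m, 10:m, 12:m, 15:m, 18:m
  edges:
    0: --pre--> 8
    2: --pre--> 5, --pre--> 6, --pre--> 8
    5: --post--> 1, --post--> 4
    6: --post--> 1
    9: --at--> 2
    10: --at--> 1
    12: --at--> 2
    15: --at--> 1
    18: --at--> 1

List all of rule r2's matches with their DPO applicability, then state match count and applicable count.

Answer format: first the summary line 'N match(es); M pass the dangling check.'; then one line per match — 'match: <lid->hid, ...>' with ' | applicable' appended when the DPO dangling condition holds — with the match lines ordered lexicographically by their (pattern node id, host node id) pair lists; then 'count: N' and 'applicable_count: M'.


2 match(es); 2 pass the dangling check.
match: 0->6, 1->2, 2->1, 3->9 | applicable
match: 0->6, 1->2, 2->1, 3->12 | applicable
count: 2
applicable_count: 2


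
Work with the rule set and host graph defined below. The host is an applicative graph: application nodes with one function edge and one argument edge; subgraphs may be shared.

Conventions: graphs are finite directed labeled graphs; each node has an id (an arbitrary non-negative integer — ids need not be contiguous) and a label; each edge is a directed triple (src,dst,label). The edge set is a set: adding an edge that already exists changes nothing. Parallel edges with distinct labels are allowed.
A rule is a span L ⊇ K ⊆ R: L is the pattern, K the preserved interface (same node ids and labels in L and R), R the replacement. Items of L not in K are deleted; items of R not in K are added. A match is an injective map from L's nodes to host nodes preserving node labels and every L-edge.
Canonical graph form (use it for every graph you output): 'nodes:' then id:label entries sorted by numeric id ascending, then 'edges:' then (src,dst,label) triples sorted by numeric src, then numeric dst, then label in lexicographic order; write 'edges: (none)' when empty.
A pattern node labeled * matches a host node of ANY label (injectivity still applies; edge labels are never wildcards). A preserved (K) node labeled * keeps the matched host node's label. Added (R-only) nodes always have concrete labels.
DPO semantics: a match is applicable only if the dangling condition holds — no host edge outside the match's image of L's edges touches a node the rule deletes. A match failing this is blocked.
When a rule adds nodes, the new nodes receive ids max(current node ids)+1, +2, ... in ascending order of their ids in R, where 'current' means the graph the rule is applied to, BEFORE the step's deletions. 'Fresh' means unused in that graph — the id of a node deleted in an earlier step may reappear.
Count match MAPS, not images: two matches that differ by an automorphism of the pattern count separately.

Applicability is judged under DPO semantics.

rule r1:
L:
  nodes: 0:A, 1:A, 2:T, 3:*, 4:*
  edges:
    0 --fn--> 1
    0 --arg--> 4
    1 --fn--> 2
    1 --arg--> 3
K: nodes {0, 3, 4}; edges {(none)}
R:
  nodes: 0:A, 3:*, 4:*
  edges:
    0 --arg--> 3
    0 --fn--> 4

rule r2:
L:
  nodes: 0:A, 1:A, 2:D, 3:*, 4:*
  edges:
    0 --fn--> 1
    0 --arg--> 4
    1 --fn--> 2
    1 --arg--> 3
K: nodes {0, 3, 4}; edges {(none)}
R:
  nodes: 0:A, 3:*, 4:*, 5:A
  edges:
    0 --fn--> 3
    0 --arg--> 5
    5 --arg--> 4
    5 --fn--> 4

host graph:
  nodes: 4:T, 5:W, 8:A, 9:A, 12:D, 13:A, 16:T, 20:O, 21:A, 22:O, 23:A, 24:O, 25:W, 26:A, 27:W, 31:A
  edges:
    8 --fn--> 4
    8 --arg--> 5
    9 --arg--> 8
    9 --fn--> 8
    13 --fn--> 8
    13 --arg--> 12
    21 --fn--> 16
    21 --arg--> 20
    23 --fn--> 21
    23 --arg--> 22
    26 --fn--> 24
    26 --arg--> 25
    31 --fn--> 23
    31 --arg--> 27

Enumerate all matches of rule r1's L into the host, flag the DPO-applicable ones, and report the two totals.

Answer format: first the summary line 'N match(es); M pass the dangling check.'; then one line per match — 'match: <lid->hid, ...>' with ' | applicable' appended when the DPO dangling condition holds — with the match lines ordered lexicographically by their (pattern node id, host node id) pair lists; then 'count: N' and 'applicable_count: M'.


2 match(es); 1 pass the dangling check.
match: 0->13, 1->8, 2->4, 3->5, 4->12
match: 0->23, 1->21, 2->16, 3->20, 4->22 | applicable
count: 2
applicable_count: 1


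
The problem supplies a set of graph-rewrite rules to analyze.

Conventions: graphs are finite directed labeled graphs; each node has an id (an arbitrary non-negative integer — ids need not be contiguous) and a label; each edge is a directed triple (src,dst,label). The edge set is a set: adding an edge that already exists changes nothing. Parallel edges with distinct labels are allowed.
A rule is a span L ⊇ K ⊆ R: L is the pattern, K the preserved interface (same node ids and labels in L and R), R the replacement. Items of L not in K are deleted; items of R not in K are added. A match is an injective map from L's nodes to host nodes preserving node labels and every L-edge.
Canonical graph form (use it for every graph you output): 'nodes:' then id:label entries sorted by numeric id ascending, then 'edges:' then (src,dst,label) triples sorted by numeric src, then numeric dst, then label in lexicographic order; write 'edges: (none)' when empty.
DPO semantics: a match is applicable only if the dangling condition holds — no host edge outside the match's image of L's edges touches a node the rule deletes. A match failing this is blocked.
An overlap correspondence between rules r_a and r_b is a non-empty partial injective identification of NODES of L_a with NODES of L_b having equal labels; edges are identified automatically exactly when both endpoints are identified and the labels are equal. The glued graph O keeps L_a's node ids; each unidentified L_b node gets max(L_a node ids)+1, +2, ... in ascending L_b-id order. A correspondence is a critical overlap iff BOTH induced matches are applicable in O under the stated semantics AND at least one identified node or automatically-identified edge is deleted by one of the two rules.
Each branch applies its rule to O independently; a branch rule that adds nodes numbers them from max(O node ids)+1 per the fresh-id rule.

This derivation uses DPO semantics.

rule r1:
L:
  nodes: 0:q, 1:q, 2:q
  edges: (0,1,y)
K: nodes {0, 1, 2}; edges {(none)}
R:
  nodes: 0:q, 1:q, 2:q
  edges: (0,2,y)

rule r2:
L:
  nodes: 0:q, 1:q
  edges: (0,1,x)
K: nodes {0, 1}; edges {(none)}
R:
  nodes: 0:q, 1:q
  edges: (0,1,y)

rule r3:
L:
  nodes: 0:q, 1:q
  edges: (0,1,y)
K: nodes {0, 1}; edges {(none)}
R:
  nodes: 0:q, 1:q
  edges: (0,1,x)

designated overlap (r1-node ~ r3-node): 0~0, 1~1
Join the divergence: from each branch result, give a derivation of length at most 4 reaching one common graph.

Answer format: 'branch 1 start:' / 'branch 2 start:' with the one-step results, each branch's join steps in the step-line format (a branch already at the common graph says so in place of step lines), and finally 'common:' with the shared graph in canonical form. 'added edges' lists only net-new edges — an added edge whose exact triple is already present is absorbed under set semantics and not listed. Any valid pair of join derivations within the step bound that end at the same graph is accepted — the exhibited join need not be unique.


branch 1 start:
nodes: 0:q, 1:q, 2:q
edges: (0,2,y)
branch 2 start:
nodes: 0:q, 1:q, 2:q
edges: (0,1,x)
branch 1 step 1: rule r1; match: 0->0, 1->2, 2->1; deleted nodes (none); deleted edges (0,2,y); added nodes (none); added edges (0,1,y); result: nodes: 0:q, 1:q, 2:q edges: (0,1,y)
branch 2 step 1: rule r2; match: 0->0, 1->1; deleted nodes (none); deleted edges (0,1,x); added nodes (none); added edges (0,1,y); result: nodes: 0:q, 1:q, 2:q edges: (0,1,y)
common:
nodes: 0:q, 1:q, 2:q
edges: (0,1,y)


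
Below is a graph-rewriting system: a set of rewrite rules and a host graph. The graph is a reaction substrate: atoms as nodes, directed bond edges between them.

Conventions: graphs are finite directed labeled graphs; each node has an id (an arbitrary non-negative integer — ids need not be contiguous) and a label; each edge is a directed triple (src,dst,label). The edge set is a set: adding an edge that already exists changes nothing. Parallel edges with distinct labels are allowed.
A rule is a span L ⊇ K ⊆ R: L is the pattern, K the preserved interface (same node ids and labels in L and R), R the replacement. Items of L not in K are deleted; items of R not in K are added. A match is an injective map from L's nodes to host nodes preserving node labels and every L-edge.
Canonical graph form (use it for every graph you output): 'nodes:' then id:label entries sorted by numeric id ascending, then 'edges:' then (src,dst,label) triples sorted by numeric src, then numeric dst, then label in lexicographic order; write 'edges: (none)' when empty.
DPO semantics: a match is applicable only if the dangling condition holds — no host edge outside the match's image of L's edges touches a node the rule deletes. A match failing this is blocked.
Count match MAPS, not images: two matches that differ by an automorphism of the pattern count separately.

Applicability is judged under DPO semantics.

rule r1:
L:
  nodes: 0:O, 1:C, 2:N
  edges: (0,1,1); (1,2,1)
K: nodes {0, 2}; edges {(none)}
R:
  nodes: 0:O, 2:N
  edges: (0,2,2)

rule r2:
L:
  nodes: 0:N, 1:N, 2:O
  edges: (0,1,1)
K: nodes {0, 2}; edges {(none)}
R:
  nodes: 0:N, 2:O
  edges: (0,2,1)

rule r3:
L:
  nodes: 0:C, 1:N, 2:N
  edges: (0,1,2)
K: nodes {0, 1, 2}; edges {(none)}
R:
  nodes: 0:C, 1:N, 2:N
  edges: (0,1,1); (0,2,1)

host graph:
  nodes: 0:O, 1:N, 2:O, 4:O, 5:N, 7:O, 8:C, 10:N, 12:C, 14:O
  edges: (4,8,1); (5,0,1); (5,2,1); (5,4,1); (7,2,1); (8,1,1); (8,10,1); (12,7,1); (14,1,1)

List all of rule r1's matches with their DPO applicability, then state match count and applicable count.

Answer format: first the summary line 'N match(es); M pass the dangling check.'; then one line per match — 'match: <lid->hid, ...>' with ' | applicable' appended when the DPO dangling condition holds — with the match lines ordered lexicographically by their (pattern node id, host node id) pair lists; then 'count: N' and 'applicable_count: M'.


2 match(es); 0 pass the dangling check.
match: 0->4, 1->8, 2->1
match: 0->4, 1->8, 2->10
count: 2
applicable_count: 0
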